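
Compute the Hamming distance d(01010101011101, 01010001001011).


Count differing positions: . . . . . ^ . . . ^ . ^ ^ . = 4 differences

4


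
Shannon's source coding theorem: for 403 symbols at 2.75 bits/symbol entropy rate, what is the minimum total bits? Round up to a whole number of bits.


Minimum bits >= n * H = 403 * 2.75 = 1108.25, rounded up to a whole number of bits = 1109

1109 bits


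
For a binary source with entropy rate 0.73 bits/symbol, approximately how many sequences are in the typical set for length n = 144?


log2|A_typical| = nH = 144 * 0.73 = 105.12, so |A_typical| ~ 2^105.12 = 4.408e+31

4.408e+31


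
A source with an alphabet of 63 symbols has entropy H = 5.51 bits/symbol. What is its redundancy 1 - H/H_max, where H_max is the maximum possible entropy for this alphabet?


H_max = log2(K) = log2(63) = 5.9773 bits/symbol. Redundancy = 1 - H/H_max = 1 - 5.51/5.9773 = 1 - 0.9218 = 0.0782

0.0782


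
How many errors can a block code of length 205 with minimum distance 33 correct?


Correction capability = floor((d-1)/2) = floor((33-1)/2) = 16

16 errors


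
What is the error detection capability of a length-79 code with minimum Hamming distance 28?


Detection capability = d_min - 1 = 28 - 1 = 27

27 errors


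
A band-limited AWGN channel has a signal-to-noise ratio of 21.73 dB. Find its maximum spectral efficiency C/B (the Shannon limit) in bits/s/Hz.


SNR_linear = 10^(21.73/10) = 148.9361; C/B = log2(1 + SNR_linear) = log2(1 + 148.9361) = 7.2282

7.2282 bits/s/Hz


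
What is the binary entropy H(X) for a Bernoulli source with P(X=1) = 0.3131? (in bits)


H = -p*log2(p) - (1-p)*log2(1-p). -0.3131*log2(0.3131) = 0.524538; -0.6869*log2(0.6869) = 0.372182. H = 0.524538 + 0.372182 = 0.8967

0.8967 bits


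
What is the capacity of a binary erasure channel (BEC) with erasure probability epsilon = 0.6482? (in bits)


C = 1 - epsilon = 1 - 0.6482 = 0.3518

0.3518 bits


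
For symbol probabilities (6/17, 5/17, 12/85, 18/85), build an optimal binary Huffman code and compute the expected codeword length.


Huffman construction (repeatedly merge the two least-probable nodes; each merge adds 1 bit to every symbol beneath it): 12/85 + 18/85 = 6/17; 5/17 + 6/17 = 11/17; 6/17 + 11/17 = 1. Resulting codeword lengths (in the order the probabilities were given): (2, 2, 2, 2). L_avg = sum(p_i * l_i) = 6/17*2 + 5/17*2 + 12/85*2 + 18/85*2 = 2

2.0 bits


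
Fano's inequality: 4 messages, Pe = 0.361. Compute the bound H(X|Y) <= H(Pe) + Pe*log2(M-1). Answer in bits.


H(Pe) = -Pe*log2(Pe) - (1-Pe)*log2(1-Pe) = -0.361*log2(0.361) - 0.639*log2(0.639) = 0.530644 + 0.412866 = 0.9435. Pe*log2(M-1) = 0.361*log2(3) = 0.572171. Bound = H(Pe) + Pe*log2(M-1) = 0.530644 + 0.412866 + 0.572171 = 1.5157

1.5157 bits


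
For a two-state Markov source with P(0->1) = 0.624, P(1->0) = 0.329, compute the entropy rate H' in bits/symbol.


Stationary distribution: pi_0 = p10/(p01+p10) = 0.3452, pi_1 = 0.6548. Entropy rate H' = pi_0*H(p01) + pi_1*H(p10) = 0.3452*0.9552 + 0.6548*0.9139 = 0.9281

0.9281 bits/symbol


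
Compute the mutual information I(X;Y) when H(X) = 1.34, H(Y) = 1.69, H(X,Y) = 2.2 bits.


I(X;Y) = H(X) + H(Y) - H(X,Y) = 1.34 + 1.69 - 2.2 = 0.83

0.83 bits


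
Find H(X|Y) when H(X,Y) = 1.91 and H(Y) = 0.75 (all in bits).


H(X|Y) = H(X,Y) - H(Y) = 1.91 - 0.75 = 1.16

1.16 bits


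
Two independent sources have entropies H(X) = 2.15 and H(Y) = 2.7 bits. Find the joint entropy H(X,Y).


For independent variables, H(X,Y) = H(X) + H(Y) = 2.15 + 2.7 = 4.85

4.85 bits


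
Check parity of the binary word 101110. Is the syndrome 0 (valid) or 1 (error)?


Syndrome = XOR of all bits = 1 XOR 0 XOR 1 XOR 1 XOR 1 XOR 0 = 0

0


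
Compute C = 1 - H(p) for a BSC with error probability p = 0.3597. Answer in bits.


H(p) = -p*log2(p) - (1-p)*log2(1-p) = -0.3597*log2(0.3597) - 0.6403*log2(0.6403) = 0.530606 + 0.411828 = 0.9424. C = 1 - H(p) = 1 - 0.9424 = 0.0576

0.0576 bits


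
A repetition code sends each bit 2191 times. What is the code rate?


Rate = k/n = 1/2191

1/2191


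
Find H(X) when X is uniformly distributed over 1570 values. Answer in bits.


H = log2(n) = log2(1570) = 10.6165

10.6165 bits


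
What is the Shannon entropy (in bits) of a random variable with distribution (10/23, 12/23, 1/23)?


H = -sum(p_i * log2(p_i)). Terms: -(10/23)*log2(10/23) = 0.522450; -(12/23)*log2(12/23) = 0.489704; -(1/23)*log2(1/23) = 0.196677. H = 0.522450 + 0.489704 + 0.196677 = 1.2088

1.2088 bits


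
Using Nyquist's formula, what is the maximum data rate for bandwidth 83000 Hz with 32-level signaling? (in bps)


Rate = 2 * B * log2(M) = 2 * 83000 * 5.0 = 830000.0

830000.0 bps


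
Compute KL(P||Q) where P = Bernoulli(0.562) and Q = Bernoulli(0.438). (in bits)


KL = p*log2(p/q) + (1-p)*log2((1-p)/(1-q)) = 0.562*log2(0.562/0.438) + 0.438*log2(0.438/0.562) = 0.0446

0.0446 bits


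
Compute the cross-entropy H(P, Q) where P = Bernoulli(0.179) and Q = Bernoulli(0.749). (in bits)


H(P,Q) = -p*log2(q) - (1-p)*log2(1-q). -0.179*log2(0.749) = 0.074636; -0.821*log2(0.251) = 1.637272. H(P,Q) = 0.074636 + 1.637272 = 1.7119

1.7119 bits


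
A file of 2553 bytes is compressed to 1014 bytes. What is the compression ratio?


Ratio = original / compressed = 2553 / 1014 = 2.5178

2.5178


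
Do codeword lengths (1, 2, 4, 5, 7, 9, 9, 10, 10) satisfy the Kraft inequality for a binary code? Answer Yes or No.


Kraft sum = sum(2^(-l_i)) = 0.8574, need <= 1. Result: satisfied (a binary prefix-free code with these lengths exists)

Yes


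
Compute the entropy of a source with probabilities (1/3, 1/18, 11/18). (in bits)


H = -sum(p_i * log2(p_i)). Terms: -(1/3)*log2(1/3) = 0.528321; -(1/18)*log2(1/18) = 0.231663; -(11/18)*log2(11/18) = 0.434190. H = 0.528321 + 0.231663 + 0.434190 = 1.1942

1.1942 bits


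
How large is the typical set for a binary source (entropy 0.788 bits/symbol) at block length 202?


log2|A_typical| = nH = 202 * 0.788 = 159.176, so |A_typical| ~ 2^159.176 = 8.256e+47

8.256e+47


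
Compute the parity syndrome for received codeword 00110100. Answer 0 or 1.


Syndrome = XOR of all bits = 0 XOR 0 XOR 1 XOR 1 XOR 0 XOR 1 XOR 0 XOR 0 = 1

1


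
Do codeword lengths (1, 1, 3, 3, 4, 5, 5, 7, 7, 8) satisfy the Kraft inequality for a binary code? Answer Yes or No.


Kraft sum = sum(2^(-l_i)) = 1.3945, need <= 1. Result: violated (a binary prefix-free code with these lengths cannot exist)

No


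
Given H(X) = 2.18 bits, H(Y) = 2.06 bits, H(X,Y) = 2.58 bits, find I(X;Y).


I(X;Y) = H(X) + H(Y) - H(X,Y) = 2.18 + 2.06 - 2.58 = 1.66

1.66 bits


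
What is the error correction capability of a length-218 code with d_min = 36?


Correction capability = floor((d-1)/2) = floor((36-1)/2) = 17

17 errors


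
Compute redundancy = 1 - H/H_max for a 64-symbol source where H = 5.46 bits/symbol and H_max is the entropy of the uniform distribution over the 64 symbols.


H_max = log2(K) = log2(64) = 6.0 bits/symbol. Redundancy = 1 - H/H_max = 1 - 5.46/6.0 = 1 - 0.91 = 0.09

0.09


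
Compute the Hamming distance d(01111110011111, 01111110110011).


Count differing positions: . . . . . . . . ^ . ^ ^ . . = 3 differences

3


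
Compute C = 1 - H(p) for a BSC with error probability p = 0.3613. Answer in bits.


H(p) = -p*log2(p) - (1-p)*log2(1-p) = -0.3613*log2(0.3613) - 0.6387*log2(0.6387) = 0.530652 + 0.413105 = 0.9438. C = 1 - H(p) = 1 - 0.9438 = 0.0562

0.0562 bits


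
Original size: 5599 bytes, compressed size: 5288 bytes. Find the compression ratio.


Ratio = original / compressed = 5599 / 5288 = 1.0588

1.0588


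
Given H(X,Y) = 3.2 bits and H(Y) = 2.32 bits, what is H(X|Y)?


H(X|Y) = H(X,Y) - H(Y) = 3.2 - 2.32 = 0.88

0.88 bits


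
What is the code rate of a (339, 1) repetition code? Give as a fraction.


Rate = k/n = 1/339

1/339


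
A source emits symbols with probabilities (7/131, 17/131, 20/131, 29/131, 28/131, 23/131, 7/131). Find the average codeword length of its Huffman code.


Huffman construction (repeatedly merge the two least-probable nodes; each merge adds 1 bit to every symbol beneath it): 7/131 + 7/131 = 14/131; 14/131 + 17/131 = 31/131; 20/131 + 23/131 = 43/131; 28/131 + 29/131 = 57/131; 31/131 + 43/131 = 74/131; 57/131 + 74/131 = 1. Resulting codeword lengths (in the order the probabilities were given): (4, 3, 3, 2, 2, 3, 4). L_avg = sum(p_i * l_i) = 7/131*4 + 17/131*3 + 20/131*3 + 29/131*2 + 28/131*2 + 23/131*3 + 7/131*4 = 350/131 = 2.6718

2.6718 bits


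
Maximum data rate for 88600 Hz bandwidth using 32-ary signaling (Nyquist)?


Rate = 2 * B * log2(M) = 2 * 88600 * 5.0 = 886000.0

886000.0 bps


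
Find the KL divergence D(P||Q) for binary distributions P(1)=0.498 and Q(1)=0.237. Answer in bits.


KL = p*log2(p/q) + (1-p)*log2((1-p)/(1-q)) = 0.498*log2(0.498/0.237) + 0.502*log2(0.502/0.763) = 0.2303

0.2303 bits


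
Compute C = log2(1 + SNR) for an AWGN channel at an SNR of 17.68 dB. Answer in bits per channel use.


SNR_linear = 10^(17.68/10) = 58.6138; C = log2(1 + SNR_linear) = log2(1 + 58.6138) = 5.8976

5.8976 bits/channel use


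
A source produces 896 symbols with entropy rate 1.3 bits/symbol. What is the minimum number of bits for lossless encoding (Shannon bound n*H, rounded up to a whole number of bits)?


Minimum bits >= n * H = 896 * 1.3 = 1164.8, rounded up to a whole number of bits = 1165

1165 bits


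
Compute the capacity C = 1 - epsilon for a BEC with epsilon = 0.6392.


C = 1 - epsilon = 1 - 0.6392 = 0.3608

0.3608 bits


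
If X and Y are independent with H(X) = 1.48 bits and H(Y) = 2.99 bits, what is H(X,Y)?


For independent variables, H(X,Y) = H(X) + H(Y) = 1.48 + 2.99 = 4.47

4.47 bits


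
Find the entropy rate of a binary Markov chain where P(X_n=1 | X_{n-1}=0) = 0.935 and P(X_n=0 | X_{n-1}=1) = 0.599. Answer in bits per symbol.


Stationary distribution: pi_0 = p10/(p01+p10) = 0.3905, pi_1 = 0.6095. Entropy rate H' = pi_0*H(p01) + pi_1*H(p10) = 0.3905*0.347 + 0.6095*0.9715 = 0.7277

0.7277 bits/symbol


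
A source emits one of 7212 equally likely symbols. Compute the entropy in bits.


H = log2(n) = log2(7212) = 12.8162

12.8162 bits


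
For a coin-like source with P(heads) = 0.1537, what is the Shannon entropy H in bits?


H = -p*log2(p) - (1-p)*log2(1-p). -0.1537*log2(0.1537) = 0.415268; -0.8463*log2(0.8463) = 0.203754. H = 0.415268 + 0.203754 = 0.619

0.619 bits


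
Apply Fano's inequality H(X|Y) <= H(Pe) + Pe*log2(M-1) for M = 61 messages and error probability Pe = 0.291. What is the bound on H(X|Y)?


H(Pe) = -Pe*log2(Pe) - (1-Pe)*log2(1-Pe) = -0.291*log2(0.291) - 0.709*log2(0.709) = 0.518245 + 0.351765 = 0.87. Pe*log2(M-1) = 0.291*log2(60) = 1.718905. Bound = H(Pe) + Pe*log2(M-1) = 0.518245 + 0.351765 + 1.718905 = 2.5889

2.5889 bits


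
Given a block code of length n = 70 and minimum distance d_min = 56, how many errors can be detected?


Detection capability = d_min - 1 = 56 - 1 = 55

55 errors


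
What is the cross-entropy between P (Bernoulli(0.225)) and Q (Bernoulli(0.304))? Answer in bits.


H(P,Q) = -p*log2(q) - (1-p)*log2(1-q). -0.225*log2(0.304) = 0.386518; -0.775*log2(0.696) = 0.405202. H(P,Q) = 0.386518 + 0.405202 = 0.7917

0.7917 bits


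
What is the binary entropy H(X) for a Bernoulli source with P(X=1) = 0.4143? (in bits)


H = -p*log2(p) - (1-p)*log2(1-p). -0.4143*log2(0.4143) = 0.526680; -0.5857*log2(0.5857) = 0.452023. H = 0.526680 + 0.452023 = 0.9787

0.9787 bits


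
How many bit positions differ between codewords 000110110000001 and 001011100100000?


Count differing positions: . . ^ ^ . ^ . ^ . ^ . . . . ^ = 6 differences

6


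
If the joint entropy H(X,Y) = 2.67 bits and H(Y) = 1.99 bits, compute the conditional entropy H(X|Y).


H(X|Y) = H(X,Y) - H(Y) = 2.67 - 1.99 = 0.68

0.68 bits


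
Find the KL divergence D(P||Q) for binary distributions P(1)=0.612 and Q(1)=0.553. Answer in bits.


KL = p*log2(p/q) + (1-p)*log2((1-p)/(1-q)) = 0.612*log2(0.612/0.553) + 0.388*log2(0.388/0.447) = 0.0103

0.0103 bits


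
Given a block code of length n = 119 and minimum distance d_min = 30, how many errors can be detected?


Detection capability = d_min - 1 = 30 - 1 = 29

29 errors


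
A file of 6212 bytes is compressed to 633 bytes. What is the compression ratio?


Ratio = original / compressed = 6212 / 633 = 9.8136

9.8136


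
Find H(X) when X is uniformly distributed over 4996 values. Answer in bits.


H = log2(n) = log2(4996) = 12.2866

12.2866 bits


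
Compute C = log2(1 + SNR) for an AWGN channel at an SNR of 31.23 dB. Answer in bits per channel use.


SNR_linear = 10^(31.23/10) = 1327.3945; C = log2(1 + SNR_linear) = log2(1 + 1327.3945) = 10.3755

10.3755 bits/channel use


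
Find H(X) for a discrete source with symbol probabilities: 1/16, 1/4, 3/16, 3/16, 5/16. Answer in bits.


H = -sum(p_i * log2(p_i)). Terms: -(1/16)*log2(1/16) = 0.250000; -(1/4)*log2(1/4) = 0.500000; -(3/16)*log2(3/16) = 0.452820; -(3/16)*log2(3/16) = 0.452820; -(5/16)*log2(5/16) = 0.524397. H = 0.250000 + 0.500000 + 0.452820 + 0.452820 + 0.524397 = 2.18

2.18 bits


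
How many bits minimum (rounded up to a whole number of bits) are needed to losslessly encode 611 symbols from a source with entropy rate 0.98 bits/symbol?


Minimum bits >= n * H = 611 * 0.98 = 598.78, rounded up to a whole number of bits = 599

599 bits


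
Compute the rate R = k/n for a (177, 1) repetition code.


Rate = k/n = 1/177

1/177


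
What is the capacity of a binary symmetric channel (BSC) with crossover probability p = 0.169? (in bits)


H(p) = -p*log2(p) - (1-p)*log2(1-p) = -0.169*log2(0.169) - 0.831*log2(0.831) = 0.433469 + 0.221943 = 0.6554. C = 1 - H(p) = 1 - 0.6554 = 0.3446

0.3446 bits


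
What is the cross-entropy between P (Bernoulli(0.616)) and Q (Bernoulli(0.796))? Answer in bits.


H(P,Q) = -p*log2(q) - (1-p)*log2(1-q). -0.616*log2(0.796) = 0.202762; -0.384*log2(0.204) = 0.880650. H(P,Q) = 0.202762 + 0.880650 = 1.0834

1.0834 bits


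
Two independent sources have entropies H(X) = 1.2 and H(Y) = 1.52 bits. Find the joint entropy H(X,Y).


For independent variables, H(X,Y) = H(X) + H(Y) = 1.2 + 1.52 = 2.72

2.72 bits


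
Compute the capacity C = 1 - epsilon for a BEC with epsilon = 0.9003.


C = 1 - epsilon = 1 - 0.9003 = 0.0997

0.0997 bits


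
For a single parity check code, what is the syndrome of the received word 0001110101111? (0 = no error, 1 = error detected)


Syndrome = XOR of all bits = 0 XOR 0 XOR 0 XOR 1 XOR 1 XOR 1 XOR 0 XOR 1 XOR 0 XOR 1 XOR 1 XOR 1 XOR 1 = 0

0


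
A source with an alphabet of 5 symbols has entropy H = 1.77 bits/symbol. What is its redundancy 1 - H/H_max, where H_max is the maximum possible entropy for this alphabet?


H_max = log2(K) = log2(5) = 2.3219 bits/symbol. Redundancy = 1 - H/H_max = 1 - 1.77/2.3219 = 1 - 0.7623 = 0.2377

0.2377


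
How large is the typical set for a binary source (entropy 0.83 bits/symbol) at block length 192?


log2|A_typical| = nH = 192 * 0.83 = 159.36, so |A_typical| ~ 2^159.36 = 9.379e+47

9.379e+47


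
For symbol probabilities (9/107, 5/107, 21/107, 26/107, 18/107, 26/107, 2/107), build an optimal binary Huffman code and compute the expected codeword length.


Huffman construction (repeatedly merge the two least-probable nodes; each merge adds 1 bit to every symbol beneath it): 2/107 + 5/107 = 7/107; 7/107 + 9/107 = 16/107; 16/107 + 18/107 = 34/107; 21/107 + 26/107 = 47/107; 26/107 + 34/107 = 60/107; 47/107 + 60/107 = 1. Resulting codeword lengths (in the order the probabilities were given): (4, 5, 2, 2, 3, 2, 5). L_avg = sum(p_i * l_i) = 9/107*4 + 5/107*5 + 21/107*2 + 26/107*2 + 18/107*3 + 26/107*2 + 2/107*5 = 271/107 = 2.5327

2.5327 bits


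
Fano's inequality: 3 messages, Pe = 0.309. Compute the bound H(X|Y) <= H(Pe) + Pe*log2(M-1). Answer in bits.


H(Pe) = -Pe*log2(Pe) - (1-Pe)*log2(1-Pe) = -0.309*log2(0.309) - 0.691*log2(0.691) = 0.523545 + 0.368470 = 0.892. Pe*log2(M-1) = 0.309*log2(2) = 0.309000. Bound = H(Pe) + Pe*log2(M-1) = 0.523545 + 0.368470 + 0.309000 = 1.201

1.201 bits


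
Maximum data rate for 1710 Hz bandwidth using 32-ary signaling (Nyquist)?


Rate = 2 * B * log2(M) = 2 * 1710 * 5.0 = 17100.0

17100.0 bps


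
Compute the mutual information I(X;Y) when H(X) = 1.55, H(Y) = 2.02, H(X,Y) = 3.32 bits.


I(X;Y) = H(X) + H(Y) - H(X,Y) = 1.55 + 2.02 - 3.32 = 0.25

0.25 bits


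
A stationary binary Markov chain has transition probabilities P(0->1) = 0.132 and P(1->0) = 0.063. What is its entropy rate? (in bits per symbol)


Stationary distribution: pi_0 = p10/(p01+p10) = 0.3231, pi_1 = 0.6769. Entropy rate H' = pi_0*H(p01) + pi_1*H(p10) = 0.3231*0.5629 + 0.6769*0.3392 = 0.4115

0.4115 bits/symbol


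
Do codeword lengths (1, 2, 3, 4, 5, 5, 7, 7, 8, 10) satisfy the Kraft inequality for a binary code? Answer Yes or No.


Kraft sum = sum(2^(-l_i)) = 1.0205, need <= 1. Result: violated (a binary prefix-free code with these lengths cannot exist)

No


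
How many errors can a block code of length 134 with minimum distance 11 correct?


Correction capability = floor((d-1)/2) = floor((11-1)/2) = 5

5 errors


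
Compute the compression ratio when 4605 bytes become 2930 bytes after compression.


Ratio = original / compressed = 4605 / 2930 = 1.5717

1.5717


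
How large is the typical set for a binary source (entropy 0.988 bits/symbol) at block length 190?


log2|A_typical| = nH = 190 * 0.988 = 187.72, so |A_typical| ~ 2^187.72 = 3.231e+56

3.231e+56


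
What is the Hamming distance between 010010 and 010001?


Count differing positions: . . . . ^ ^ = 2 differences

2


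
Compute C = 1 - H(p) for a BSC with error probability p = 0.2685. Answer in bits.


H(p) = -p*log2(p) - (1-p)*log2(1-p) = -0.2685*log2(0.2685) - 0.7315*log2(0.7315) = 0.509346 + 0.329958 = 0.8393. C = 1 - H(p) = 1 - 0.8393 = 0.1607

0.1607 bits


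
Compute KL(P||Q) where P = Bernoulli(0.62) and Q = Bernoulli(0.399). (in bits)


KL = p*log2(p/q) + (1-p)*log2((1-p)/(1-q)) = 0.62*log2(0.62/0.399) + 0.38*log2(0.38/0.601) = 0.1429

0.1429 bits


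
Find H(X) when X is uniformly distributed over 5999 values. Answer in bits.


H = log2(n) = log2(5999) = 12.5505

12.5505 bits


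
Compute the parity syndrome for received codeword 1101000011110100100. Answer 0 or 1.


Syndrome = XOR of all bits = 1 XOR 1 XOR 0 XOR 1 XOR 0 XOR 0 XOR 0 XOR 0 XOR 1 XOR 1 XOR 1 XOR 1 XOR 0 XOR 1 XOR 0 XOR 0 XOR 1 XOR 0 XOR 0 = 1

1


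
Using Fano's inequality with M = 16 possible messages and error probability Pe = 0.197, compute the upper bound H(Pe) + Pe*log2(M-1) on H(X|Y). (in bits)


H(Pe) = -Pe*log2(Pe) - (1-Pe)*log2(1-Pe) = -0.197*log2(0.197) - 0.803*log2(0.803) = 0.461715 + 0.254172 = 0.7159. Pe*log2(M-1) = 0.197*log2(15) = 0.769657. Bound = H(Pe) + Pe*log2(M-1) = 0.461715 + 0.254172 + 0.769657 = 1.4855

1.4855 bits


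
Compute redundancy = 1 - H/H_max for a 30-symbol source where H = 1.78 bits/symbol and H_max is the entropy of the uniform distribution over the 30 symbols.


H_max = log2(K) = log2(30) = 4.9069 bits/symbol. Redundancy = 1 - H/H_max = 1 - 1.78/4.9069 = 1 - 0.3628 = 0.6372

0.6372


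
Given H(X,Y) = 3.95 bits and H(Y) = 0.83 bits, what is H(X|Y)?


H(X|Y) = H(X,Y) - H(Y) = 3.95 - 0.83 = 3.12

3.12 bits


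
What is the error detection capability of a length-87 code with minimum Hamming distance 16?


Detection capability = d_min - 1 = 16 - 1 = 15

15 errors


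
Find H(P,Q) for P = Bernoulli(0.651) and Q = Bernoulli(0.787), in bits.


H(P,Q) = -p*log2(q) - (1-p)*log2(1-q). -0.651*log2(0.787) = 0.224962; -0.349*log2(0.213) = 0.778645. H(P,Q) = 0.224962 + 0.778645 = 1.0036

1.0036 bits


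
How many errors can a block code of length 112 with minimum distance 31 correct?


Correction capability = floor((d-1)/2) = floor((31-1)/2) = 15

15 errors


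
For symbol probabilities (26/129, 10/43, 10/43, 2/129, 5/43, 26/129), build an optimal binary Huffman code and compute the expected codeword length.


Huffman construction (repeatedly merge the two least-probable nodes; each merge adds 1 bit to every symbol beneath it): 2/129 + 5/43 = 17/129; 17/129 + 26/129 = 1/3; 26/129 + 10/43 = 56/129; 10/43 + 1/3 = 73/129; 56/129 + 73/129 = 1. Resulting codeword lengths (in the order the probabilities were given): (3, 2, 2, 4, 4, 2). L_avg = sum(p_i * l_i) = 26/129*3 + 10/43*2 + 10/43*2 + 2/129*4 + 5/43*4 + 26/129*2 = 106/43 = 2.4651

2.4651 bits


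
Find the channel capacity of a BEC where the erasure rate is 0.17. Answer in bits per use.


C = 1 - epsilon = 1 - 0.17 = 0.83

0.83 bits


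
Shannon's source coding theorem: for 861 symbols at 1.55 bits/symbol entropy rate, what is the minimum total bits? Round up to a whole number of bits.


Minimum bits >= n * H = 861 * 1.55 = 1334.55, rounded up to a whole number of bits = 1335

1335 bits


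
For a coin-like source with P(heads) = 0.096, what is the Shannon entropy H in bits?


H = -p*log2(p) - (1-p)*log2(1-p). -0.096*log2(0.096) = 0.324559; -0.904*log2(0.904) = 0.131627. H = 0.324559 + 0.131627 = 0.4562

0.4562 bits


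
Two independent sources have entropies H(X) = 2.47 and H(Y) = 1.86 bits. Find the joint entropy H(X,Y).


For independent variables, H(X,Y) = H(X) + H(Y) = 2.47 + 1.86 = 4.33

4.33 bits


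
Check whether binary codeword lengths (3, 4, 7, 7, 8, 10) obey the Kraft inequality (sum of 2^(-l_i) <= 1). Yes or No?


Kraft sum = sum(2^(-l_i)) = 0.208, need <= 1. Result: satisfied (a binary prefix-free code with these lengths exists)

Yes


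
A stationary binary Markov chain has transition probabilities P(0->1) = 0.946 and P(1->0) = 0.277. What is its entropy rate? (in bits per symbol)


Stationary distribution: pi_0 = p10/(p01+p10) = 0.2265, pi_1 = 0.7735. Entropy rate H' = pi_0*H(p01) + pi_1*H(p10) = 0.2265*0.3032 + 0.7735*0.8513 = 0.7272

0.7272 bits/symbol


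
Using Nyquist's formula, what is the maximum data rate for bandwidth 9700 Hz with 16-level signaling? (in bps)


Rate = 2 * B * log2(M) = 2 * 9700 * 4.0 = 77600.0

77600.0 bps


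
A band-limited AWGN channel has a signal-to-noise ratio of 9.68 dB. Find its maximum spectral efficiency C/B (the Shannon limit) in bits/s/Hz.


SNR_linear = 10^(9.68/10) = 9.2897; C/B = log2(1 + SNR_linear) = log2(1 + 9.2897) = 3.3631

3.3631 bits/s/Hz


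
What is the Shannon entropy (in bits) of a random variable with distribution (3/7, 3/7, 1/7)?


H = -sum(p_i * log2(p_i)). Terms: -(3/7)*log2(3/7) = 0.523882; -(3/7)*log2(3/7) = 0.523882; -(1/7)*log2(1/7) = 0.401051. H = 0.523882 + 0.523882 + 0.401051 = 1.4488

1.4488 bits


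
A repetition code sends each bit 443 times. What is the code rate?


Rate = k/n = 1/443

1/443


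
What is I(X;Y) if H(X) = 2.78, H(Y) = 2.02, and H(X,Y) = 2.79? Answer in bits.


I(X;Y) = H(X) + H(Y) - H(X,Y) = 2.78 + 2.02 - 2.79 = 2.01

2.01 bits


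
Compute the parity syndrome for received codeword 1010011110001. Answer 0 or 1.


Syndrome = XOR of all bits = 1 XOR 0 XOR 1 XOR 0 XOR 0 XOR 1 XOR 1 XOR 1 XOR 1 XOR 0 XOR 0 XOR 0 XOR 1 = 1

1


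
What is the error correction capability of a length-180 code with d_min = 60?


Correction capability = floor((d-1)/2) = floor((60-1)/2) = 29

29 errors


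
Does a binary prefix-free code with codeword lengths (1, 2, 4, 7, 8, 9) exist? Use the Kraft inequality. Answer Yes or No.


Kraft sum = sum(2^(-l_i)) = 0.8262, need <= 1. Result: satisfied (a binary prefix-free code with these lengths exists)

Yes


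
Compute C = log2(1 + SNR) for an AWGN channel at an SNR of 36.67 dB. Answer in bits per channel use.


SNR_linear = 10^(36.67/10) = 4645.1528; C = log2(1 + SNR_linear) = log2(1 + 4645.1528) = 12.1818

12.1818 bits/channel use


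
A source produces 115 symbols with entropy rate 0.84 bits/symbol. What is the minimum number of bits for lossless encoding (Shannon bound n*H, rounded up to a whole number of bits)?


Minimum bits >= n * H = 115 * 0.84 = 96.6, rounded up to a whole number of bits = 97

97 bits


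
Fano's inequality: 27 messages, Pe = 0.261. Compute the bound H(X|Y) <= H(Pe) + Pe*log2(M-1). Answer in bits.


H(Pe) = -Pe*log2(Pe) - (1-Pe)*log2(1-Pe) = -0.261*log2(0.261) - 0.739*log2(0.739) = 0.505786 + 0.322465 = 0.8283. Pe*log2(M-1) = 0.261*log2(26) = 1.226815. Bound = H(Pe) + Pe*log2(M-1) = 0.505786 + 0.322465 + 1.226815 = 2.0551

2.0551 bits


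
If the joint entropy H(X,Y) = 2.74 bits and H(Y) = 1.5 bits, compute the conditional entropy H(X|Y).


H(X|Y) = H(X,Y) - H(Y) = 2.74 - 1.5 = 1.24

1.24 bits


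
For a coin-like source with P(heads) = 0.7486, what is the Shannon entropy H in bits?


H = -p*log2(p) - (1-p)*log2(1-p). -0.7486*log2(0.7486) = 0.312715; -0.2514*log2(0.2514) = 0.500775. H = 0.312715 + 0.500775 = 0.8135

0.8135 bits


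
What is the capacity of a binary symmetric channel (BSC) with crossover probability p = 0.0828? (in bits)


H(p) = -p*log2(p) - (1-p)*log2(1-p) = -0.0828*log2(0.0828) - 0.9172*log2(0.9172) = 0.297602 + 0.114367 = 0.412. C = 1 - H(p) = 1 - 0.412 = 0.588

0.588 bits


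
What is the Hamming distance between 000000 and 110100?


Count differing positions: ^ ^ . ^ . . = 3 differences

3


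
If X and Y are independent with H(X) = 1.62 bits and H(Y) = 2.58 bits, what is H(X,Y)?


For independent variables, H(X,Y) = H(X) + H(Y) = 1.62 + 2.58 = 4.2

4.2 bits


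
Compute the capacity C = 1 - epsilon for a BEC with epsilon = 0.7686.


C = 1 - epsilon = 1 - 0.7686 = 0.2314

0.2314 bits


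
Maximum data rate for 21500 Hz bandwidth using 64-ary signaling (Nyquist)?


Rate = 2 * B * log2(M) = 2 * 21500 * 6.0 = 258000.0

258000.0 bps


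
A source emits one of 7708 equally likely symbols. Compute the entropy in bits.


H = log2(n) = log2(7708) = 12.9121

12.9121 bits


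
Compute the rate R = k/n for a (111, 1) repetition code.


Rate = k/n = 1/111

1/111


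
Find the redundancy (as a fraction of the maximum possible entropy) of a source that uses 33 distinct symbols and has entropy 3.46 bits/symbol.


H_max = log2(K) = log2(33) = 5.0444 bits/symbol. Redundancy = 1 - H/H_max = 1 - 3.46/5.0444 = 1 - 0.6859 = 0.3141

0.3141


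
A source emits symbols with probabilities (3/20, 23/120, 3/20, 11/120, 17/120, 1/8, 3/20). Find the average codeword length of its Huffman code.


Huffman construction (repeatedly merge the two least-probable nodes; each merge adds 1 bit to every symbol beneath it): 11/120 + 1/8 = 13/60; 17/120 + 3/20 = 7/24; 3/20 + 3/20 = 3/10; 23/120 + 13/60 = 49/120; 7/24 + 3/10 = 71/120; 49/120 + 71/120 = 1. Resulting codeword lengths (in the order the probabilities were given): (3, 2, 3, 3, 3, 3, 3). L_avg = sum(p_i * l_i) = 3/20*3 + 23/120*2 + 3/20*3 + 11/120*3 + 17/120*3 + 1/8*3 + 3/20*3 = 337/120 = 2.8083

2.8083 bits


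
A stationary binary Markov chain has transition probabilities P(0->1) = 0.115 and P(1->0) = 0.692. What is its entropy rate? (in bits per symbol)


Stationary distribution: pi_0 = p10/(p01+p10) = 0.8575, pi_1 = 0.1425. Entropy rate H' = pi_0*H(p01) + pi_1*H(p10) = 0.8575*0.5148 + 0.1425*0.8909 = 0.5684

0.5684 bits/symbol


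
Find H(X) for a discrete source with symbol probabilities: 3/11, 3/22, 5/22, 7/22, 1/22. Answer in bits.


H = -sum(p_i * log2(p_i)). Terms: -(3/11)*log2(3/11) = 0.511219; -(3/22)*log2(3/22) = 0.391973; -(5/22)*log2(5/22) = 0.485796; -(7/22)*log2(7/22) = 0.525661; -(1/22)*log2(1/22) = 0.202701. H = 0.511219 + 0.391973 + 0.485796 + 0.525661 + 0.202701 = 2.1174

2.1174 bits


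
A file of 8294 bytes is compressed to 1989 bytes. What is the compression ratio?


Ratio = original / compressed = 8294 / 1989 = 4.1699

4.1699


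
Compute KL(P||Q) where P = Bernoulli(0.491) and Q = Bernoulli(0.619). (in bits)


KL = p*log2(p/q) + (1-p)*log2((1-p)/(1-q)) = 0.491*log2(0.491/0.619) + 0.509*log2(0.509/0.381) = 0.0486

0.0486 bits


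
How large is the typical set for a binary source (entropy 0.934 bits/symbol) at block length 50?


log2|A_typical| = nH = 50 * 0.934 = 46.7, so |A_typical| ~ 2^46.7 = 1.143e+14

1.143e+14


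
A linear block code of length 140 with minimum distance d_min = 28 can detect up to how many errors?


Detection capability = d_min - 1 = 28 - 1 = 27

27 errors


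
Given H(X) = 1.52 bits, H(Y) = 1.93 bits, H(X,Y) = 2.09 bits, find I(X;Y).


I(X;Y) = H(X) + H(Y) - H(X,Y) = 1.52 + 1.93 - 2.09 = 1.36

1.36 bits


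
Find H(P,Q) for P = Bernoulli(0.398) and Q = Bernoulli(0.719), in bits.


H(P,Q) = -p*log2(q) - (1-p)*log2(1-q). -0.398*log2(0.719) = 0.189423; -0.602*log2(0.281) = 1.102477. H(P,Q) = 0.189423 + 1.102477 = 1.2919

1.2919 bits


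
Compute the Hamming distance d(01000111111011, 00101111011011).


Count differing positions: . ^ ^ . ^ . . . ^ . . . . . = 4 differences

4


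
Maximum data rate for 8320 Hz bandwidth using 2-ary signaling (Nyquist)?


Rate = 2 * B * log2(M) = 2 * 8320 * 1.0 = 16640.0

16640.0 bps


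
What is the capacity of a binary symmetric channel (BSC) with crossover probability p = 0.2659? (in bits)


H(p) = -p*log2(p) - (1-p)*log2(1-p) = -0.2659*log2(0.2659) - 0.7341*log2(0.7341) = 0.508147 + 0.327373 = 0.8355. C = 1 - H(p) = 1 - 0.8355 = 0.1645

0.1645 bits


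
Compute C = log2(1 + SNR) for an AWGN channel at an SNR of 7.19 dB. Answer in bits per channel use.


SNR_linear = 10^(7.19/10) = 5.236; C = log2(1 + SNR_linear) = log2(1 + 5.236) = 2.6406

2.6406 bits/channel use


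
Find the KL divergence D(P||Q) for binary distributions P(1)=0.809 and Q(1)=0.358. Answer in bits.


KL = p*log2(p/q) + (1-p)*log2((1-p)/(1-q)) = 0.809*log2(0.809/0.358) + 0.191*log2(0.191/0.642) = 0.6175

0.6175 bits


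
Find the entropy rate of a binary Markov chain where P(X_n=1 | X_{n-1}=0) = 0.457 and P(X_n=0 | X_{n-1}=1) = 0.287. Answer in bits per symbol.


Stationary distribution: pi_0 = p10/(p01+p10) = 0.3858, pi_1 = 0.6142. Entropy rate H' = pi_0*H(p01) + pi_1*H(p10) = 0.3858*0.9947 + 0.6142*0.8648 = 0.9149

0.9149 bits/symbol


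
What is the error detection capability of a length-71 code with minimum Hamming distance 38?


Detection capability = d_min - 1 = 38 - 1 = 37

37 errors


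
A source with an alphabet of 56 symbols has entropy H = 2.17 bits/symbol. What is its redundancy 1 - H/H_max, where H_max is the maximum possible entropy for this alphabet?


H_max = log2(K) = log2(56) = 5.8074 bits/symbol. Redundancy = 1 - H/H_max = 1 - 2.17/5.8074 = 1 - 0.3737 = 0.6263

0.6263


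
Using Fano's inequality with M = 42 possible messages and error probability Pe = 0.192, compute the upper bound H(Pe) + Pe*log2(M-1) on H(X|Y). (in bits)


H(Pe) = -Pe*log2(Pe) - (1-Pe)*log2(1-Pe) = -0.192*log2(0.192) - 0.808*log2(0.808) = 0.457118 + 0.248519 = 0.7056. Pe*log2(M-1) = 0.192*log2(41) = 1.028650. Bound = H(Pe) + Pe*log2(M-1) = 0.457118 + 0.248519 + 1.028650 = 1.7343

1.7343 bits


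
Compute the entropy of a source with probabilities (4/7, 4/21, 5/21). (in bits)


H = -sum(p_i * log2(p_i)). Terms: -(4/7)*log2(4/7) = 0.461346; -(4/21)*log2(4/21) = 0.455680; -(5/21)*log2(5/21) = 0.492950. H = 0.461346 + 0.455680 + 0.492950 = 1.41

1.41 bits


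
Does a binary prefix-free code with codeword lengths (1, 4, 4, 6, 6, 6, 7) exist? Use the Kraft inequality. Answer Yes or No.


Kraft sum = sum(2^(-l_i)) = 0.6797, need <= 1. Result: satisfied (a binary prefix-free code with these lengths exists)

Yes


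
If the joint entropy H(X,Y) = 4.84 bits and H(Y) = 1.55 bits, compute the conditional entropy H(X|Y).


H(X|Y) = H(X,Y) - H(Y) = 4.84 - 1.55 = 3.29

3.29 bits


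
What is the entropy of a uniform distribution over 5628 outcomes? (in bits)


H = log2(n) = log2(5628) = 12.4584

12.4584 bits


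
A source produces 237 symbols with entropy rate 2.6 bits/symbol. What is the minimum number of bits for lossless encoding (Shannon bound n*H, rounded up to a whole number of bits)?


Minimum bits >= n * H = 237 * 2.6 = 616.2, rounded up to a whole number of bits = 617

617 bits


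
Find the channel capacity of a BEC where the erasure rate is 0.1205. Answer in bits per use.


C = 1 - epsilon = 1 - 0.1205 = 0.8795

0.8795 bits


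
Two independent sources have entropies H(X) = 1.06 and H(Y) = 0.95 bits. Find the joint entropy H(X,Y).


For independent variables, H(X,Y) = H(X) + H(Y) = 1.06 + 0.95 = 2.01

2.01 bits


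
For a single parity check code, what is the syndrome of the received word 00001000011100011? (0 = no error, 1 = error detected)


Syndrome = XOR of all bits = 0 XOR 0 XOR 0 XOR 0 XOR 1 XOR 0 XOR 0 XOR 0 XOR 0 XOR 1 XOR 1 XOR 1 XOR 0 XOR 0 XOR 0 XOR 1 XOR 1 = 0

0


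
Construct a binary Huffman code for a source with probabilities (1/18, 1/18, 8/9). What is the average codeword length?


Huffman construction (repeatedly merge the two least-probable nodes; each merge adds 1 bit to every symbol beneath it): 1/18 + 1/18 = 1/9; 1/9 + 8/9 = 1. Resulting codeword lengths (in the order the probabilities were given): (2, 2, 1). L_avg = sum(p_i * l_i) = 1/18*2 + 1/18*2 + 8/9*1 = 10/9 = 1.1111

1.1111 bits


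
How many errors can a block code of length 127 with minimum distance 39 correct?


Correction capability = floor((d-1)/2) = floor((39-1)/2) = 19

19 errors


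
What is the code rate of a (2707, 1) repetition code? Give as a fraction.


Rate = k/n = 1/2707

1/2707


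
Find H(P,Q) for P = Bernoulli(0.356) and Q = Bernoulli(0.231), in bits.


H(P,Q) = -p*log2(q) - (1-p)*log2(1-q). -0.356*log2(0.231) = 0.752597; -0.644*log2(0.769) = 0.244040. H(P,Q) = 0.752597 + 0.244040 = 0.9966

0.9966 bits


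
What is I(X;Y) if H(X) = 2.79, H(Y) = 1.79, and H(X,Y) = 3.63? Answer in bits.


I(X;Y) = H(X) + H(Y) - H(X,Y) = 2.79 + 1.79 - 3.63 = 0.95

0.95 bits


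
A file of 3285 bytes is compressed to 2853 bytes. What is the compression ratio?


Ratio = original / compressed = 3285 / 2853 = 1.1514

1.1514


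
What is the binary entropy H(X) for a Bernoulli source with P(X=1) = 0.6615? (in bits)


H = -p*log2(p) - (1-p)*log2(1-p). -0.6615*log2(0.6615) = 0.394378; -0.3385*log2(0.3385) = 0.528998. H = 0.394378 + 0.528998 = 0.9234

0.9234 bits


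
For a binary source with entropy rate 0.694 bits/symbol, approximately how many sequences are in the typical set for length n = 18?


log2|A_typical| = nH = 18 * 0.694 = 12.492, so |A_typical| ~ 2^12.492 = 5.761e+03

5.761e+03


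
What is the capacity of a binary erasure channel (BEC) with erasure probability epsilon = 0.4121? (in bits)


C = 1 - epsilon = 1 - 0.4121 = 0.5879

0.5879 bits


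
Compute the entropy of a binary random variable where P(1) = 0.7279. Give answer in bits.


H = -p*log2(p) - (1-p)*log2(1-p). -0.7279*log2(0.7279) = 0.333515; -0.2721*log2(0.2721) = 0.510947. H = 0.333515 + 0.510947 = 0.8445

0.8445 bits


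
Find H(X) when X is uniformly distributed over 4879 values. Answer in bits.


H = log2(n) = log2(4879) = 12.2524

12.2524 bits


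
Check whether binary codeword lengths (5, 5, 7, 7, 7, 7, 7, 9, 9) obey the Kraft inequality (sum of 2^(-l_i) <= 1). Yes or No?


Kraft sum = sum(2^(-l_i)) = 0.1055, need <= 1. Result: satisfied (a binary prefix-free code with these lengths exists)

Yes


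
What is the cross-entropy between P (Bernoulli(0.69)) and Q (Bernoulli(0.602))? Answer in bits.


H(P,Q) = -p*log2(q) - (1-p)*log2(1-q). -0.69*log2(0.602) = 0.505194; -0.31*log2(0.398) = 0.412039. H(P,Q) = 0.505194 + 0.412039 = 0.9172

0.9172 bits


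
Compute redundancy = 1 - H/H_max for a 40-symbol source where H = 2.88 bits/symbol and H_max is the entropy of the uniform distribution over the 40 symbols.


H_max = log2(K) = log2(40) = 5.3219 bits/symbol. Redundancy = 1 - H/H_max = 1 - 2.88/5.3219 = 1 - 0.5412 = 0.4588

0.4588


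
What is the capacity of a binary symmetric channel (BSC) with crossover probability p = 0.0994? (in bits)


H(p) = -p*log2(p) - (1-p)*log2(1-p) = -0.0994*log2(0.0994) - 0.9006*log2(0.9006) = 0.331063 + 0.136028 = 0.4671. C = 1 - H(p) = 1 - 0.4671 = 0.5329

0.5329 bits


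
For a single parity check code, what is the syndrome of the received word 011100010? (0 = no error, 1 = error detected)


Syndrome = XOR of all bits = 0 XOR 1 XOR 1 XOR 1 XOR 0 XOR 0 XOR 0 XOR 1 XOR 0 = 0

0


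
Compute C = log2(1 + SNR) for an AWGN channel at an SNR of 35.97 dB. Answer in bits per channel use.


SNR_linear = 10^(35.97/10) = 3953.6662; C = log2(1 + SNR_linear) = log2(1 + 3953.6662) = 11.9493

11.9493 bits/channel use


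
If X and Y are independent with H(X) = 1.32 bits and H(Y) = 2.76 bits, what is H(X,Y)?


For independent variables, H(X,Y) = H(X) + H(Y) = 1.32 + 2.76 = 4.08

4.08 bits


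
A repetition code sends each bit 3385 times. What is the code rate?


Rate = k/n = 1/3385

1/3385


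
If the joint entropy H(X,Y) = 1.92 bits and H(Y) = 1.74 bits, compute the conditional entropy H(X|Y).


H(X|Y) = H(X,Y) - H(Y) = 1.92 - 1.74 = 0.18

0.18 bits


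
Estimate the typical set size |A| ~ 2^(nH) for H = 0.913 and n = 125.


log2|A_typical| = nH = 125 * 0.913 = 114.125, so |A_typical| ~ 2^114.125 = 2.265e+34

2.265e+34


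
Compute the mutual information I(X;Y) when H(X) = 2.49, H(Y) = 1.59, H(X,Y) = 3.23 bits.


I(X;Y) = H(X) + H(Y) - H(X,Y) = 2.49 + 1.59 - 3.23 = 0.85

0.85 bits


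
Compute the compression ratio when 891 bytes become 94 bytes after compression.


Ratio = original / compressed = 891 / 94 = 9.4787

9.4787


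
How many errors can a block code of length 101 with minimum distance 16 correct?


Correction capability = floor((d-1)/2) = floor((16-1)/2) = 7

7 errors


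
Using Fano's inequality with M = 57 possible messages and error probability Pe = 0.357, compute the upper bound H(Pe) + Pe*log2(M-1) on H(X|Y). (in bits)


H(Pe) = -Pe*log2(Pe) - (1-Pe)*log2(1-Pe) = -0.357*log2(0.357) - 0.643*log2(0.643) = 0.530503 + 0.409661 = 0.9402. Pe*log2(M-1) = 0.357*log2(56) = 2.073226. Bound = H(Pe) + Pe*log2(M-1) = 0.530503 + 0.409661 + 2.073226 = 3.0134

3.0134 bits


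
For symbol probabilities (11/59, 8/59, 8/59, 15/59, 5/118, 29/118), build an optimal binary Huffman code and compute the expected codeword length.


Huffman construction (repeatedly merge the two least-probable nodes; each merge adds 1 bit to every symbol beneath it): 5/118 + 8/59 = 21/118; 8/59 + 21/118 = 37/118; 11/59 + 29/118 = 51/118; 15/59 + 37/118 = 67/118; 51/118 + 67/118 = 1. Resulting codeword lengths (in the order the probabilities were given): (2, 4, 3, 2, 4, 2). L_avg = sum(p_i * l_i) = 11/59*2 + 8/59*4 + 8/59*3 + 15/59*2 + 5/118*4 + 29/118*2 = 147/59 = 2.4915

2.4915 bits


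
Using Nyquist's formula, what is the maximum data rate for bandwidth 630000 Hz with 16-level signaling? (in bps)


Rate = 2 * B * log2(M) = 2 * 630000 * 4.0 = 5040000.0

5040000.0 bps


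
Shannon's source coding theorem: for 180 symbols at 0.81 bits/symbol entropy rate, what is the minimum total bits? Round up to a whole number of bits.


Minimum bits >= n * H = 180 * 0.81 = 145.8, rounded up to a whole number of bits = 146

146 bits


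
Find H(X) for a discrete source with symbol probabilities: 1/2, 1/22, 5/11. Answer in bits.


H = -sum(p_i * log2(p_i)). Terms: -(1/2)*log2(1/2) = 0.500000; -(1/22)*log2(1/22) = 0.202701; -(5/11)*log2(5/11) = 0.517047. H = 0.500000 + 0.202701 + 0.517047 = 1.2197

1.2197 bits


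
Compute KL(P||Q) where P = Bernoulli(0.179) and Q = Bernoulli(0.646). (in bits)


KL = p*log2(p/q) + (1-p)*log2((1-p)/(1-q)) = 0.179*log2(0.179/0.646) + 0.821*log2(0.821/0.354) = 0.665

0.665 bits
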